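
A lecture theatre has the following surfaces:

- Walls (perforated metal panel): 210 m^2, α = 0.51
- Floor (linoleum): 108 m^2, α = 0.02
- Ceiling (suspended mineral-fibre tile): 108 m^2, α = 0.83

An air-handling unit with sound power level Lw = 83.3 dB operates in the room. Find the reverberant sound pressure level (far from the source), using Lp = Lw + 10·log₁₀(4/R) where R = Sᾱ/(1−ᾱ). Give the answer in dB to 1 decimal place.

Σ(Sᵢαᵢ) = 210×0.51 + 108×0.02 + 108×0.83 = 198.900; total area S = 426.0 m^2.
ᾱ = 0.4669, so room constant R = A/(1−ᾱ) = 373.101 m^2.
Lp = 83.3 + 10·log₁₀(4/373.101) = 83.3 + (-19.70) = 63.6 dB.

63.6 dB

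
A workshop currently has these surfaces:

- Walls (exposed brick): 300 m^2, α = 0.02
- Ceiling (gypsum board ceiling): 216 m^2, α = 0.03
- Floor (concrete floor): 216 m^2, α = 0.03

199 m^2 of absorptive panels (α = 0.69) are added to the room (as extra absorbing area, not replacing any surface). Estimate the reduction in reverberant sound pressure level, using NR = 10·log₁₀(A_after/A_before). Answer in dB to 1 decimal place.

Equivalent absorption area: A_before = 300×0.02 + 216×0.03 + 216×0.03 = 18.960 m^2.
Treatment contributes 199·0.69 = 137.310 sabins.
New total A_after = 156.270 sabins.
Reduction = 10 log₁₀(A_after/A_before) = 10 log₁₀(8.2421) = 9.2 dB.

9.2 dB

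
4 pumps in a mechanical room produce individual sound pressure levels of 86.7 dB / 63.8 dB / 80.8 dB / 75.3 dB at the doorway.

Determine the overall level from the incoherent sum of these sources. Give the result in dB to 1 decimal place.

88.0 dB

Converting to relative power and adding: 10^(86.7/10) + 10^(63.8/10) + 10^(80.8/10) + 10^(75.3/10) = 6.242e+08.
Combined level = 10 log₁₀(6.242e+08) = 88.0 dB.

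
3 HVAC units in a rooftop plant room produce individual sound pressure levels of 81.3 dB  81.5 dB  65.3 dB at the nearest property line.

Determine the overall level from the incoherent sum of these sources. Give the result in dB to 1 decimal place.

Converting to relative power and adding: 10^(81.3/10) + 10^(81.5/10) + 10^(65.3/10) = 2.795e+08.
L_total = 10·log₁₀(2.795e+08) = 84.5 dB.

84.5 dB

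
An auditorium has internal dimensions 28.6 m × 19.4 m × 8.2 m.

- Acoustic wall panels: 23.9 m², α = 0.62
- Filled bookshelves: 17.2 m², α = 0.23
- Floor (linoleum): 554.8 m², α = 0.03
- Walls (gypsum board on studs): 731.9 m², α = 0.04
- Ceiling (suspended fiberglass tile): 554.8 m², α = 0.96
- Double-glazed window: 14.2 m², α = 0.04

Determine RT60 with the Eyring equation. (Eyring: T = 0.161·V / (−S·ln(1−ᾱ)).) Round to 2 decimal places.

1.02 s

S = Σ Sᵢ = 1896.8 m².
Σ(Sᵢαᵢ) = 23.9×0.62 + 17.2×0.23 + 554.8×0.03 + 731.9×0.04 + 554.8×0.96 + 14.2×0.04 = 597.870.
Mean coefficient ᾱ = A/S = 0.3152.
−S·ln(1−ᾱ) = −1896.8 × ln(1 − 0.3152) = 718.182.
V = 28.6 × 19.4 × 8.2 = 4549.688 m³.
T = 0.161·V/[−S·ln(1−ᾱ)] = 0.161·4549.688/718.182 = 1.02 s.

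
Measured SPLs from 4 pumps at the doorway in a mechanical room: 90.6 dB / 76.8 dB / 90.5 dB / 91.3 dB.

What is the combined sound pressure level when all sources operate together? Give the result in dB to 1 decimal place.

95.6 dB

Σ 10^(Lᵢ/10) = 3.667e+09.
Combined level = 10 log₁₀(3.667e+09) = 95.6 dB.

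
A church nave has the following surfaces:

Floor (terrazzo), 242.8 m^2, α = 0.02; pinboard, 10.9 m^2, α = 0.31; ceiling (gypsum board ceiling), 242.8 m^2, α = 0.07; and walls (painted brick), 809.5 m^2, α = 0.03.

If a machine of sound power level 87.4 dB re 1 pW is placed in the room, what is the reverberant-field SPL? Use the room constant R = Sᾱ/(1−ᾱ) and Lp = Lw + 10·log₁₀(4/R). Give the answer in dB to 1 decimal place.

A = 49.516 sabins; S = 1306.0 m^2.
ᾱ = 0.0379, so room constant R = A/(1−ᾱ) = 51.467 m^2.
Lp = 87.4 + 10·log₁₀(4/51.467) = 87.4 + (-11.09) = 76.3 dB.

76.3 dB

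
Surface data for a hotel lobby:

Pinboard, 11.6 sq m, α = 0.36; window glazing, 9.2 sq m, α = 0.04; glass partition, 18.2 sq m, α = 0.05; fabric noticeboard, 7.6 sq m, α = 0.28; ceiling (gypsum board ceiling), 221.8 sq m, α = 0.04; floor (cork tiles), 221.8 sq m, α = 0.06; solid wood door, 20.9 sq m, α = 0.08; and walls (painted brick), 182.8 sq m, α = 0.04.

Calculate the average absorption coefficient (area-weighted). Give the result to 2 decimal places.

Total surface area S = 693.9 sq m.
Weighted sum Σ Sα = 38.746.
ᾱ = A/S = 0.06.

0.06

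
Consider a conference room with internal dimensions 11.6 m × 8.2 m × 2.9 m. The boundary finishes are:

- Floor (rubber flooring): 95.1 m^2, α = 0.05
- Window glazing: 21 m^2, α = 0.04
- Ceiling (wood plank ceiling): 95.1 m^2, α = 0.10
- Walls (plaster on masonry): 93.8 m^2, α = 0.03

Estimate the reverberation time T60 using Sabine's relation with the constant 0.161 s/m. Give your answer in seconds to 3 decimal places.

Total absorption A = 95.1×0.05 + 21×0.04 + 95.1×0.10 + 93.8×0.03
  = 4.755 + 0.840 + 9.510 + 2.814 = 17.919 m^2 sabins.
Room volume: 275.848 m³.
Sabine: RT60 = 0.161 × 275.848 / 17.919 = 2.478 s.

2.478 s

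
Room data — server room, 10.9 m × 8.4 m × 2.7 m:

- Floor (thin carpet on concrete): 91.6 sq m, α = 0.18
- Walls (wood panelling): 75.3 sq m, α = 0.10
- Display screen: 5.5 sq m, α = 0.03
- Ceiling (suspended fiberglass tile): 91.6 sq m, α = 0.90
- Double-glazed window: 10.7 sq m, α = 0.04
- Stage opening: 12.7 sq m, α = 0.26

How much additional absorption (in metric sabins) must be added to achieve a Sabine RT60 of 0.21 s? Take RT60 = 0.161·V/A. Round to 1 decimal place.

Summing Sᵢαᵢ: 16.488 + 7.530 + 0.165 + 82.440 + 0.428 + 3.302 → A₁ = 110.353 sabins.
Target A₂ = 0.161·247.212/0.21 = 189.529 sabins (V = 247.212 m³).
ΔA = A₂ − A₁ = 189.529 − 110.353 = 79.2 sabins.

79.2 sabins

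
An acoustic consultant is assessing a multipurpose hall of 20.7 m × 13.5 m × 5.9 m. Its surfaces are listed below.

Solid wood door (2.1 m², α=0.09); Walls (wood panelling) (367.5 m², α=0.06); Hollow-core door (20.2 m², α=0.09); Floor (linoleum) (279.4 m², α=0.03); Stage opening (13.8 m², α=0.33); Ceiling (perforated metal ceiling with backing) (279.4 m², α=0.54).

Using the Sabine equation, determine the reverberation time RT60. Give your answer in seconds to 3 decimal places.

Equivalent absorption area: A = 2.1*0.09 + 367.5*0.06 + 20.2*0.09 + 279.4*0.03 + 13.8*0.33 + 279.4*0.54 = 187.869 m².
Room volume: 1648.755 m³.
Sabine: RT60 = 0.161 × 1648.755 / 187.869 = 1.413 s.

1.413 s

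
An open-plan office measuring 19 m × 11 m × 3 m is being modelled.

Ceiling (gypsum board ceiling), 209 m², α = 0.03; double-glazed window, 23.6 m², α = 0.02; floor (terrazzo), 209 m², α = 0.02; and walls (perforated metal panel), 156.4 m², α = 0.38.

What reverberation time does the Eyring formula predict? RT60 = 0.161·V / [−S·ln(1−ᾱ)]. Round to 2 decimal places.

1.35 seconds

S = Σ Sᵢ = 598.0 m².
Σ(Sᵢαᵢ) = 209·0.03 + 23.6·0.02 + 209·0.02 + 156.4·0.38 = 70.354.
Mean coefficient ᾱ = A/S = 0.1176.
−S·ln(1−ᾱ) = −598.0 × ln(1 − 0.1176) = 74.816.
V = 19 × 11 × 3 = 627 m³.
T = 0.161·V/[−S·ln(1−ᾱ)] = 0.161·627/74.816 = 1.35 s.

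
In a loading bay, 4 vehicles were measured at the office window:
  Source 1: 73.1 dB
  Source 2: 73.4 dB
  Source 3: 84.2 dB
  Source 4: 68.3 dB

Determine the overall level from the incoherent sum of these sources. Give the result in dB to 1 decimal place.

Converting to relative power and adding: 10^(73.1/10) + 10^(73.4/10) + 10^(84.2/10) + 10^(68.3/10) = 3.121e+08.
Combined level = 10 log₁₀(3.121e+08) = 84.9 dB.

84.9 dB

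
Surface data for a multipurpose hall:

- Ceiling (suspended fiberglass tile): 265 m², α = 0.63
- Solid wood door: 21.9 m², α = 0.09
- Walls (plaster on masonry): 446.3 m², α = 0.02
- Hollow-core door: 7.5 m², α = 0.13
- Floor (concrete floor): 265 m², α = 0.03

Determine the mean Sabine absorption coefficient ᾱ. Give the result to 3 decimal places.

0.186

S = Σ Sᵢ = 265 + 21.9 + 446.3 + 7.5 + 265 = 1005.7 m².
Weighted sum Σ Sα = 186.772.
ᾱ = 186.772 / 1005.7 = 0.186.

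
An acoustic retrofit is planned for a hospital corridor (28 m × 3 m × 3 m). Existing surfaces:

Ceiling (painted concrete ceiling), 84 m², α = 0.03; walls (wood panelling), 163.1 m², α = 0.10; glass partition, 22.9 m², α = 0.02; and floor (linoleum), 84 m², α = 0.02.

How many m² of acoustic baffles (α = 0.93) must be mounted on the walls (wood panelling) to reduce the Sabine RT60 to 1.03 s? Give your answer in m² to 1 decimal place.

Summing Sᵢαᵢ: 2.520 + 16.310 + 0.458 + 1.680 → A₁ = 20.968 sabins.
Required A₂ = 0.161·252/1.03 = 39.390 sabins.
ΔA needed = 39.390 − 20.968 = 18.422 sabins.
Each m² of panel replacing the walls (wood panelling) adds (0.93 − 0.10) = 0.83 sabins.
Area = ΔA/Δα = 18.422/0.83 = 22.2 m².

22.2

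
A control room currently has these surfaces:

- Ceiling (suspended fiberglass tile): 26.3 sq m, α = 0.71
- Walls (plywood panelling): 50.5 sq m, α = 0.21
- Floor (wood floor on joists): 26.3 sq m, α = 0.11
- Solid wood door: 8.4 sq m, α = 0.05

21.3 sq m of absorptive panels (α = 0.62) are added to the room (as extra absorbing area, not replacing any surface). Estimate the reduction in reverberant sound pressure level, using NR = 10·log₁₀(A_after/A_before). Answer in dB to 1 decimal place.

1.5 dB

A_before = Σ Sᵢαᵢ = 26.3*0.71 + 50.5*0.21 + 26.3*0.11 + 8.4*0.05 = 32.591 sabins.
Added absorption = 21.3 × 0.62 = 13.206 sabins.
A_after = 32.591 + 13.206 = 45.797 sabins.
NR = 10·log₁₀(45.797/32.591) = 1.5 dB.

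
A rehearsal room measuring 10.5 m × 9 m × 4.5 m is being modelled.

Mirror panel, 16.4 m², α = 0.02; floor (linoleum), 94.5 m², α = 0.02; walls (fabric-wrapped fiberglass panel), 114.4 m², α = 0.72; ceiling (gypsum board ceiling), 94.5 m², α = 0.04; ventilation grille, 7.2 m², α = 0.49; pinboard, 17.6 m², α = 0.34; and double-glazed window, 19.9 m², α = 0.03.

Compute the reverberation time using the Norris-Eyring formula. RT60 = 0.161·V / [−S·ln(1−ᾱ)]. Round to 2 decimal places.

0.60 sec

S = Σ Sᵢ = 364.5 m².
Absorption A = 16.4×0.02 + 94.5×0.02 + 114.4×0.72 + 94.5×0.04 + 7.2×0.49 + 17.6×0.34 + 19.9×0.03 = 98.475 sabins.
ᾱ = 98.475 / 364.5 = 0.2702.
Eyring denominator: −S ln(1−ᾱ) = 114.812.
V = 10.5 × 9 × 4.5 = 425.25 m³.
RT60 = 0.161 × 425.25 / 114.812 = 0.60 s.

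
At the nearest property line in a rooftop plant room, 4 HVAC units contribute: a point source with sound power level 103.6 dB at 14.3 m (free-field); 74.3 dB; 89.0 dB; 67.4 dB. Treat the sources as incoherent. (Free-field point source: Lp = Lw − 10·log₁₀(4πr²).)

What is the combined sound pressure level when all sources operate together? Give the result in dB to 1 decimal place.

89.2 dB

Source at 14.3 m: Lp = 103.6 − 10·log₁₀(4π·14.3²) = 103.6 − 10·log₁₀(2569.697) = 69.5 dB.
Σ 10^(Lᵢ/10) = 8.357e+08.
Combined level = 10 log₁₀(8.357e+08) = 89.2 dB.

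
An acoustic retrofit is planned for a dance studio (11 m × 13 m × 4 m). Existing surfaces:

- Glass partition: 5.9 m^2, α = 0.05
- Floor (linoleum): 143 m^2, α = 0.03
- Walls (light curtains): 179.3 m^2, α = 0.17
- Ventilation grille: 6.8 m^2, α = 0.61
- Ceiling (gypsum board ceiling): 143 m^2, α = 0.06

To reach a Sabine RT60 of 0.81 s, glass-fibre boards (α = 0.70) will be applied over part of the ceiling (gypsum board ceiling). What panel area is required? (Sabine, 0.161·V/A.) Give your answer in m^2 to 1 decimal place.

Total absorption A₁ = 5.9*0.05 + 143*0.03 + 179.3*0.17 + 6.8*0.61 + 143*0.06
  = 0.295 + 4.290 + 30.481 + 4.148 + 8.580 = 47.794 m^2 sabins.
Required A₂ = 0.161·572/0.81 = 113.694 sabins.
ΔA needed = 113.694 − 47.794 = 65.900 sabins.
Net gain per m^2: Δα = 0.70 − 0.06 = 0.64.
Panel area = 65.900 / 0.64 = 103.0 m^2.

103.0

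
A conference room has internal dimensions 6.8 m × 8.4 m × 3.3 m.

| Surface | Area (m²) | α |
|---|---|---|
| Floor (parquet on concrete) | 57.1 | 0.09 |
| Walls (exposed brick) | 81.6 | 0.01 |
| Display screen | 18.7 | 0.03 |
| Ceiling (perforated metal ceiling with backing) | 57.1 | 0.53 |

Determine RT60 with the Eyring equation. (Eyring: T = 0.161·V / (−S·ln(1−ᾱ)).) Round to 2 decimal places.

Total surface area S = 57.1 + 81.6 + 18.7 + 57.1 = 214.5 m².
Σ(Sᵢαᵢ) = 57.1×0.09 + 81.6×0.01 + 18.7×0.03 + 57.1×0.53 = 36.779.
ᾱ = 36.779 / 214.5 = 0.1715.
−S·ln(1−ᾱ) = −214.5 × ln(1 − 0.1715) = 40.356.
V = 6.8 × 8.4 × 3.3 = 188.496 m³.
RT60 = 0.161 × 188.496 / 40.356 = 0.75 s.

0.75 seconds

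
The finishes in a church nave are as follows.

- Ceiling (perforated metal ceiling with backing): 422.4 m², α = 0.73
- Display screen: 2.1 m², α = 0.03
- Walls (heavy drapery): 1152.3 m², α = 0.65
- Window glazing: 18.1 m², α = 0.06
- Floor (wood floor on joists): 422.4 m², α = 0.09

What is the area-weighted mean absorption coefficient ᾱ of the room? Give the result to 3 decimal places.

0.544

Total surface area S = 2017.3 m².
A = 422.4×0.73 + 2.1×0.03 + 1152.3×0.65 + 18.1×0.06 + 422.4×0.09 = 1096.512 sabins.
ᾱ = A/S = 0.544.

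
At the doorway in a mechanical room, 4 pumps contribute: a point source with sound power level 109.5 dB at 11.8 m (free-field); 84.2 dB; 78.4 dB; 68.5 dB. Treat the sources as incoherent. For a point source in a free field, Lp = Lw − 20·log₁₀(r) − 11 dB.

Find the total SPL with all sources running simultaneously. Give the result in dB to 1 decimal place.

Source at 11.8 m: Lp = 109.5 − 20·log₁₀(11.8) − 11 = 77.1 dB.
Converting to relative power and adding: 10^(77.1/10) + 10^(84.2/10) + 10^(78.4/10) + 10^(68.5/10) = 3.906e+08.
Back to dB: 10·log₁₀ Σ = 85.9 dB.

85.9 dB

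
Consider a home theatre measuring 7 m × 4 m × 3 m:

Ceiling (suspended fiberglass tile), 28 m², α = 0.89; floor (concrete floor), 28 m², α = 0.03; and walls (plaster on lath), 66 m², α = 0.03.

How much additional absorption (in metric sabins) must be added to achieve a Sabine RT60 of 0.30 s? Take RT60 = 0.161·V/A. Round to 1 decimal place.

Equivalent absorption area: A₁ = 28*0.89 + 28*0.03 + 66*0.03 = 27.740 m².
For T = 0.30 s, need A₂ = 0.161·V/T = 0.161·84/0.30 = 45.080 sabins.
Shortfall: 45.080 − 27.740 = 17.3 sabins.

17.3 sabins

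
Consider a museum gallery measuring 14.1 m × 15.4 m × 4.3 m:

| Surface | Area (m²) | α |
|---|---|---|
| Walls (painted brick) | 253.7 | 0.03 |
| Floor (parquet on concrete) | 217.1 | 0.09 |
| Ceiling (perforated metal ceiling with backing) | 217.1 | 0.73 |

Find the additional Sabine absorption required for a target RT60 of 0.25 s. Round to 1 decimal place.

415.7 sabins

Equivalent absorption area: A₁ = 253.7·0.03 + 217.1·0.09 + 217.1·0.73 = 185.633 m².
Target A₂ = 0.161·933.702/0.25 = 601.304 sabins (V = 933.702 m³).
Additional absorption ΔA = 601.304 − 185.633 = 415.7 sabins.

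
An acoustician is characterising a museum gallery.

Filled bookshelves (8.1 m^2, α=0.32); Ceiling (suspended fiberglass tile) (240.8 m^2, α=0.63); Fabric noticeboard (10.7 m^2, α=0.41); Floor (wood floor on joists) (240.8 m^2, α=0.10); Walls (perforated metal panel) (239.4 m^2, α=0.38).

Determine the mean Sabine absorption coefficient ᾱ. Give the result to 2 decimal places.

0.37

Total surface area S = 739.8 m^2.
Σ(Sᵢαᵢ) = 8.1·0.32 + 240.8·0.63 + 10.7·0.41 + 240.8·0.10 + 239.4·0.38 = 273.735.
ᾱ = 273.735 / 739.8 = 0.37.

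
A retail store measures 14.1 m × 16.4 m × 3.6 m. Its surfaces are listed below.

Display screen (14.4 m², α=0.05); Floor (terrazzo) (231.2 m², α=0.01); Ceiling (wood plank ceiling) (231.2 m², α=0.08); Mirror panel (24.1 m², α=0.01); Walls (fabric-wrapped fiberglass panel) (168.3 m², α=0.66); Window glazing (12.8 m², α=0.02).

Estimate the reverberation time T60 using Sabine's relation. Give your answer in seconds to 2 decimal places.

Total absorption A = 14.4*0.05 + 231.2*0.01 + 231.2*0.08 + 24.1*0.01 + 168.3*0.66 + 12.8*0.02
  = 0.720 + 2.312 + 18.496 + 0.241 + 111.078 + 0.256 = 133.103 m² sabins.
V = 14.1·16.4·3.6 = 832.464 m³.
RT60 = 0.161 · V / A = 0.161 × 832.464 / 133.103 = 1.01 s.

1.01 sec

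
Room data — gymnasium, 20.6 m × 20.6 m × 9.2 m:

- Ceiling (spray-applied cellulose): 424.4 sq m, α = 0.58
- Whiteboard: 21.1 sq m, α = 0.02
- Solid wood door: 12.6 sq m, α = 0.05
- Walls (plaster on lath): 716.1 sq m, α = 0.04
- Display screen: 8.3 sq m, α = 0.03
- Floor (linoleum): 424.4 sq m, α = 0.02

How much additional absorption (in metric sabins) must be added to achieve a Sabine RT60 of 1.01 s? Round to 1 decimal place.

337.8 sabins

Equivalent absorption area: A₁ = 424.4·0.58 + 21.1·0.02 + 12.6·0.05 + 716.1·0.04 + 8.3·0.03 + 424.4·0.02 = 284.585 sq m.
For T = 1.01 s, need A₂ = 0.161·V/T = 0.161·3904.112/1.01 = 622.339 sabins.
Shortfall: 622.339 − 284.585 = 337.8 sabins.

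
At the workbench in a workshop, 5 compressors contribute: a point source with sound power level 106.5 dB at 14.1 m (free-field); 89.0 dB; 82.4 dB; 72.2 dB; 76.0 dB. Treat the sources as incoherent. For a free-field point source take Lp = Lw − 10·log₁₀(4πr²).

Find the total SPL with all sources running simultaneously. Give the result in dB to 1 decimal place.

90.2 dB

Source at 14.1 m: Lp = 106.5 − 10·log₁₀(4π·14.1²) = 106.5 − 10·log₁₀(2498.320) = 72.5 dB.
Σ 10^(Lᵢ/10) = 1.042e+09.
Combined level = 10 log₁₀(1.042e+09) = 90.2 dB.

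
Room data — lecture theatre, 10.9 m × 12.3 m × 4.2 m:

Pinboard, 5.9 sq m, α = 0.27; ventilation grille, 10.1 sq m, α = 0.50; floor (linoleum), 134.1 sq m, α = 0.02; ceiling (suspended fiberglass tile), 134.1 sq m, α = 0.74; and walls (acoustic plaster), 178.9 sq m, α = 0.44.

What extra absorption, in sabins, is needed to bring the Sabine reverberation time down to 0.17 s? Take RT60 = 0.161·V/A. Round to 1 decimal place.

346.0 sabins

A₁ = Σ Sᵢαᵢ = 5.9*0.27 + 10.1*0.50 + 134.1*0.02 + 134.1*0.74 + 178.9*0.44 = 187.275 sabins.
V = 563.094 m³. Required absorption A₂ = 0.161 × 563.094 / 0.17 = 533.283 sabins.
ΔA = A₂ − A₁ = 533.283 − 187.275 = 346.0 sabins.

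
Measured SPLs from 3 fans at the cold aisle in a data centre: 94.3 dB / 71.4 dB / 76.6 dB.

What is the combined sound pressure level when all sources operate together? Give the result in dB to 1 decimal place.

94.4 dB

Converting to relative power and adding: 10^(94.3/10) + 10^(71.4/10) + 10^(76.6/10) = 2.751e+09.
L_total = 10·log₁₀(2.751e+09) = 94.4 dB.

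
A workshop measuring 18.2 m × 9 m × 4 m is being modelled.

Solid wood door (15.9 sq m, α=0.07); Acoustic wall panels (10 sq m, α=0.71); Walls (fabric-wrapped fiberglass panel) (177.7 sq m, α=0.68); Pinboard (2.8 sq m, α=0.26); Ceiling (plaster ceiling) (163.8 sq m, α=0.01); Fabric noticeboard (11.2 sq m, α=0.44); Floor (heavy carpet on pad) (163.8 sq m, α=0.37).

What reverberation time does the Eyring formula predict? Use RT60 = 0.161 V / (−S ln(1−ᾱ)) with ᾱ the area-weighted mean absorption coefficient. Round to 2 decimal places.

Total surface area S = 15.9 + 10 + 177.7 + 2.8 + 163.8 + 11.2 + 163.8 = 545.2 sq m.
Σ(Sᵢαᵢ) = 15.9×0.07 + 10×0.71 + 177.7×0.68 + 2.8×0.26 + 163.8×0.01 + 11.2×0.44 + 163.8×0.37 = 196.949.
ᾱ = 196.949 / 545.2 = 0.3612.
Eyring denominator: −S ln(1−ᾱ) = 244.339.
V = 18.2 × 9 × 4 = 655.2 m³.
T = 0.161·V/[−S·ln(1−ᾱ)] = 0.161·655.2/244.339 = 0.43 s.

0.43 sec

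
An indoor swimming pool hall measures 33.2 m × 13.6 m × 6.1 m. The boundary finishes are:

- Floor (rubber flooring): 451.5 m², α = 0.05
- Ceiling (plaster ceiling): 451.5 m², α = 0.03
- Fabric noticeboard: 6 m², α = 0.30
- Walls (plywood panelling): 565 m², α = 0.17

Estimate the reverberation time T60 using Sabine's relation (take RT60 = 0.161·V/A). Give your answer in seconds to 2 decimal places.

3.31 s

Equivalent absorption area: A = 451.5×0.05 + 451.5×0.03 + 6×0.30 + 565×0.17 = 133.970 m².
Volume V = 33.2 × 13.6 × 6.1 = 2754.272 m³.
RT60 = 0.161 · V / A = 0.161 × 2754.272 / 133.970 = 3.31 s.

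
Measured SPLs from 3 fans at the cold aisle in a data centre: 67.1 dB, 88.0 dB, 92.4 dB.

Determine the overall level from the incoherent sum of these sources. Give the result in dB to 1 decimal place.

93.8 dB

Converting to relative power and adding: 10^(67.1/10) + 10^(88.0/10) + 10^(92.4/10) = 2.374e+09.
Combined level = 10 log₁₀(2.374e+09) = 93.8 dB.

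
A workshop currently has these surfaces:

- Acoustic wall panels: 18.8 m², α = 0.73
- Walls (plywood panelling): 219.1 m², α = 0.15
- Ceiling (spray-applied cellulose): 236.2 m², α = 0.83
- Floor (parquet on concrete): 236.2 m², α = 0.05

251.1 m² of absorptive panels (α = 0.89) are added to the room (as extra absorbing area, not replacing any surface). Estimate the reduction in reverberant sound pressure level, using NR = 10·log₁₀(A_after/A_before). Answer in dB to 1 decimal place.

Summing Sᵢαᵢ: 13.724 + 32.865 + 196.046 + 11.810 → A_before = 254.445 sabins.
Added absorption = 251.1 × 0.89 = 223.479 sabins.
A_after = 254.445 + 223.479 = 477.924 sabins.
Reduction = 10 log₁₀(A_after/A_before) = 10 log₁₀(1.8783) = 2.7 dB.

2.7 dB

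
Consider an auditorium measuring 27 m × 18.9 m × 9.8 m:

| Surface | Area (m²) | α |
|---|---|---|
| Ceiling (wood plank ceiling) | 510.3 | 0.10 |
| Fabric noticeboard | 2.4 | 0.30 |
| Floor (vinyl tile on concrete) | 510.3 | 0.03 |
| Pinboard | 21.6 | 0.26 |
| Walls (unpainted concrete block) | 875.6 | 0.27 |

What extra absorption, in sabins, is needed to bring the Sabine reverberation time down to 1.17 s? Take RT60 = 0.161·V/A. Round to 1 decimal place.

379.1 sabins

A₁ = Σ Sᵢαᵢ = 510.3*0.10 + 2.4*0.30 + 510.3*0.03 + 21.6*0.26 + 875.6*0.27 = 309.087 sabins.
V = 5000.94 m³. Required absorption A₂ = 0.161 × 5000.94 / 1.17 = 688.164 sabins.
Additional absorption ΔA = 688.164 − 309.087 = 379.1 sabins.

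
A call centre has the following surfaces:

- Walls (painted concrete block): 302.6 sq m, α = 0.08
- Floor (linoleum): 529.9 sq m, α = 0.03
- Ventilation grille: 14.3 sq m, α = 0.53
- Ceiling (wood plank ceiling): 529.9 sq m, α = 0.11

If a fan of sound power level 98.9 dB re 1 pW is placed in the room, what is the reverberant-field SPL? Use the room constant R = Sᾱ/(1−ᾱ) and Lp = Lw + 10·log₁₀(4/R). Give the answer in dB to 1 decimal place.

Σ(Sᵢαᵢ) = 302.6×0.08 + 529.9×0.03 + 14.3×0.53 + 529.9×0.11 = 105.973; total area S = 1376.7 sq m.
ᾱ = 0.0770, so room constant R = A/(1−ᾱ) = 114.814 sq m.
Lp = Lw + 10 log₁₀(4/R) = 98.9 -14.58 = 84.3 dB.

84.3 dB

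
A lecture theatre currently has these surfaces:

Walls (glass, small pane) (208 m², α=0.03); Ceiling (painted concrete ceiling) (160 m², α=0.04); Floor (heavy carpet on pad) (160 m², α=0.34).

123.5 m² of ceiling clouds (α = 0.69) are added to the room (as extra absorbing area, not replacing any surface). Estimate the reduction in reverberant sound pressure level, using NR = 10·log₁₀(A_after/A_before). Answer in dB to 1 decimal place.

Summing Sᵢαᵢ: 6.240 + 6.400 + 54.400 → A_before = 67.040 sabins.
Added absorption = 123.5 × 0.69 = 85.215 sabins.
A_after = 67.040 + 85.215 = 152.255 sabins.
NR = 10·log₁₀(152.255/67.040) = 3.6 dB.

3.6 dB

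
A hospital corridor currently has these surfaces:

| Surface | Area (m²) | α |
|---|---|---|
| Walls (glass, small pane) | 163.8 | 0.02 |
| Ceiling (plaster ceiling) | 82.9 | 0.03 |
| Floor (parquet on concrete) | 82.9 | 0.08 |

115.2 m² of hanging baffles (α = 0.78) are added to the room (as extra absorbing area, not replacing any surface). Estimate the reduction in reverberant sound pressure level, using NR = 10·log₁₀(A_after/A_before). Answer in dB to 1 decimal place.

Total absorption A_before = 163.8·0.02 + 82.9·0.03 + 82.9·0.08
  = 3.276 + 2.487 + 6.632 = 12.395 m² sabins.
Treatment contributes 115.2·0.78 = 89.856 sabins.
New total A_after = 102.251 sabins.
Reduction = 10 log₁₀(A_after/A_before) = 10 log₁₀(8.2494) = 9.2 dB.

9.2 dB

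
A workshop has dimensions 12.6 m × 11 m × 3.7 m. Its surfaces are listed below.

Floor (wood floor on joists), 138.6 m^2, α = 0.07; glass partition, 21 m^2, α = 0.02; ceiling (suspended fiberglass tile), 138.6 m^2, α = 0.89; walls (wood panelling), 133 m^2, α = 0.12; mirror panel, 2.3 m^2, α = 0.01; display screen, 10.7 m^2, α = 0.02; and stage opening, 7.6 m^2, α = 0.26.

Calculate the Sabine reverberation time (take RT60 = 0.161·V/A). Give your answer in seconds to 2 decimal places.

Total absorption A = 138.6*0.07 + 21*0.02 + 138.6*0.89 + 133*0.12 + 2.3*0.01 + 10.7*0.02 + 7.6*0.26
  = 9.702 + 0.420 + 123.354 + 15.960 + 0.023 + 0.214 + 1.976 = 151.649 m^2 sabins.
V = 12.6·11·3.7 = 512.82 m³.
T = 0.161 V/A = 0.161·512.82/151.649 = 0.54 s.

0.54 seconds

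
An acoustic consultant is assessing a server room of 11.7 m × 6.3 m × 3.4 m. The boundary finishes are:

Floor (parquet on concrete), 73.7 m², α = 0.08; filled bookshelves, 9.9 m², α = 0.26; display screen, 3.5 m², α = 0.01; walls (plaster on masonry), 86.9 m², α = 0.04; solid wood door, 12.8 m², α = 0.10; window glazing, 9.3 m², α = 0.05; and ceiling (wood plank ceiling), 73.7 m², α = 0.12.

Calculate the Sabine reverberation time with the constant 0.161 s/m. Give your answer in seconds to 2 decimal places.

1.79 sec

Total absorption A = 73.7×0.08 + 9.9×0.26 + 3.5×0.01 + 86.9×0.04 + 12.8×0.10 + 9.3×0.05 + 73.7×0.12
  = 5.896 + 2.574 + 0.035 + 3.476 + 1.280 + 0.465 + 8.844 = 22.570 m² sabins.
Room volume: 250.614 m³.
RT60 = 0.161 · V / A = 0.161 × 250.614 / 22.570 = 1.79 s.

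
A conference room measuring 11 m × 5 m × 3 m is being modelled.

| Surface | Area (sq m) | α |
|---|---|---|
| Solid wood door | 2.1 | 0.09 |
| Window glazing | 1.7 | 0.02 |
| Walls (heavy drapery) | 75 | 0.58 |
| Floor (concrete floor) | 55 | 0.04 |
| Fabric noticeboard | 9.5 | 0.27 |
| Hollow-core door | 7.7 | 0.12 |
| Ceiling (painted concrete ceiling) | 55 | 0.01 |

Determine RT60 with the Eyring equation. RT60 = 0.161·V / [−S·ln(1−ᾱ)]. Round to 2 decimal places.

0.46 seconds

S = Σ Sᵢ = 206.0 sq m.
Absorption A = 2.1×0.09 + 1.7×0.02 + 75×0.58 + 55×0.04 + 9.5×0.27 + 7.7×0.12 + 55×0.01 = 49.962 sabins.
ᾱ = 49.962 / 206.0 = 0.2425.
−S·ln(1−ᾱ) = −206.0 × ln(1 − 0.2425) = 57.213.
V = 11 × 5 × 3 = 165 m³.
T = 0.161·V/[−S·ln(1−ᾱ)] = 0.161·165/57.213 = 0.46 s.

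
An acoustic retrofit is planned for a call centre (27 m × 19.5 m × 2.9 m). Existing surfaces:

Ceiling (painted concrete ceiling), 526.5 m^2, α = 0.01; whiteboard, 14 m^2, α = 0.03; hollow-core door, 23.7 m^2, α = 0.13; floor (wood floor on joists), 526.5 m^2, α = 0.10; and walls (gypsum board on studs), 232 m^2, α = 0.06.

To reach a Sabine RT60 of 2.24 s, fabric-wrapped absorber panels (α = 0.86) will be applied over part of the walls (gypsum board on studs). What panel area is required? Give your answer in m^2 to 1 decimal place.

43.0

A₁ = Σ Sᵢαᵢ = 526.5×0.01 + 14×0.03 + 23.7×0.13 + 526.5×0.10 + 232×0.06 = 75.336 sabins.
V = 1526.85 m³. Target absorption A₂ = 0.161 × 1526.85 / 2.24 = 109.742 sabins.
ΔA needed = 109.742 − 75.336 = 34.406 sabins.
Each m^2 of panel replacing the walls (gypsum board on studs) adds (0.86 − 0.06) = 0.80 sabins.
Panel area = 34.406 / 0.80 = 43.0 m^2.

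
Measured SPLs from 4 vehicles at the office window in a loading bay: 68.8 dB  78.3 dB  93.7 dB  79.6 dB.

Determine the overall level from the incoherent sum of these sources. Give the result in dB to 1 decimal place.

94.0 dB

Sum in the linear (power) domain: Σ 10^(Lᵢ/10) = 10^(68.8/10) + 10^(78.3/10) + 10^(93.7/10) + 10^(79.6/10) = 2.511e+09.
L_total = 10·log₁₀(2.511e+09) = 94.0 dB.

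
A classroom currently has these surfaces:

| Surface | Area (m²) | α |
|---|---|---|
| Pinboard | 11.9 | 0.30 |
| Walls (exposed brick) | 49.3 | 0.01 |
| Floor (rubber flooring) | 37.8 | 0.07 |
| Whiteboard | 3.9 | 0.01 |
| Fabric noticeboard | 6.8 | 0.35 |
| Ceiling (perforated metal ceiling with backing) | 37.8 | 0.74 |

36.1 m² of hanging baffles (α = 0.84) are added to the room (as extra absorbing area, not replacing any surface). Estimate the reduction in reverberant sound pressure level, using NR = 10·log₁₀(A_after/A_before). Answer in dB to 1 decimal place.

Summing Sᵢαᵢ: 3.570 + 0.493 + 2.646 + 0.039 + 2.380 + 27.972 → A_before = 37.100 sabins.
Added absorption = 36.1 × 0.84 = 30.324 sabins.
New total A_after = 67.424 sabins.
NR = 10·log₁₀(67.424/37.100) = 2.6 dB.

2.6 dB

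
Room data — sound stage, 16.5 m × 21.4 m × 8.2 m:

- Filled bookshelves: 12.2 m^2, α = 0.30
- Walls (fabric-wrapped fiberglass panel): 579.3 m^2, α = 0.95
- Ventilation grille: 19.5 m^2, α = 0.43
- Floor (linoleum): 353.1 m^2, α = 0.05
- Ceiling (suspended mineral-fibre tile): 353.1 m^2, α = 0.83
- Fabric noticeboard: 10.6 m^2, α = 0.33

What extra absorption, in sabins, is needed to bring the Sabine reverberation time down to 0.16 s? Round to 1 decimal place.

Equivalent absorption area: A₁ = 12.2×0.30 + 579.3×0.95 + 19.5×0.43 + 353.1×0.05 + 353.1×0.83 + 10.6×0.33 = 876.606 m^2.
For T = 0.16 s, need A₂ = 0.161·V/T = 0.161·2895.42/0.16 = 2913.516 sabins.
Additional absorption ΔA = 2913.516 − 876.606 = 2036.9 sabins.

2036.9 sabins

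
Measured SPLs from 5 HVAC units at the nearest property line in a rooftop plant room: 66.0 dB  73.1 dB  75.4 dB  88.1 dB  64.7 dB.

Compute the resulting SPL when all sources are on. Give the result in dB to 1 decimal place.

88.5 dB

Sum in the linear (power) domain: Σ 10^(Lᵢ/10) = 10^(66.0/10) + 10^(73.1/10) + 10^(75.4/10) + 10^(88.1/10) + 10^(64.7/10) = 7.077e+08.
L_total = 10·log₁₀(7.077e+08) = 88.5 dB.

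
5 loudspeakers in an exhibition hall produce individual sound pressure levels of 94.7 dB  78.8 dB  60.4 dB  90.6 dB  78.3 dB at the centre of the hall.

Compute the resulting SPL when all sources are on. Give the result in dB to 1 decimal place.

Σ 10^(Lᵢ/10) = 4.244e+09.
Combined level = 10 log₁₀(4.244e+09) = 96.3 dB.

96.3 dB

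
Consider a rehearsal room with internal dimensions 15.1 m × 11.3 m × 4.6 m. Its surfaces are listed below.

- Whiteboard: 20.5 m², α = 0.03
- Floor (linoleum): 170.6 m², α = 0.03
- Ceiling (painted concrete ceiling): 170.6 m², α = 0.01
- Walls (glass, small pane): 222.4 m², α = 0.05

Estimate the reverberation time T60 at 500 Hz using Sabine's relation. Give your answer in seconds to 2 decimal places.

Equivalent absorption area: A = 20.5×0.03 + 170.6×0.03 + 170.6×0.01 + 222.4×0.05 = 18.559 m².
V = 15.1·11.3·4.6 = 784.898 m³.
Sabine: RT60 = 0.161 × 784.898 / 18.559 = 6.81 s.

6.81 sec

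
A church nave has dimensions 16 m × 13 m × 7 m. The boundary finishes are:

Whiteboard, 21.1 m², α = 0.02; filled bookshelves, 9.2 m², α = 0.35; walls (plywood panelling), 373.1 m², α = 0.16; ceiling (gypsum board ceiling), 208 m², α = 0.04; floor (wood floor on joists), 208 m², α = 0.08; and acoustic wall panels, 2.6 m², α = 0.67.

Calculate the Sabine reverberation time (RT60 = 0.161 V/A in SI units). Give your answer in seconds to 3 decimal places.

Equivalent absorption area: A = 21.1*0.02 + 9.2*0.35 + 373.1*0.16 + 208*0.04 + 208*0.08 + 2.6*0.67 = 90.040 m².
Room volume: 1456 m³.
T = 0.161 V/A = 0.161·1456/90.040 = 2.603 s.

2.603 seconds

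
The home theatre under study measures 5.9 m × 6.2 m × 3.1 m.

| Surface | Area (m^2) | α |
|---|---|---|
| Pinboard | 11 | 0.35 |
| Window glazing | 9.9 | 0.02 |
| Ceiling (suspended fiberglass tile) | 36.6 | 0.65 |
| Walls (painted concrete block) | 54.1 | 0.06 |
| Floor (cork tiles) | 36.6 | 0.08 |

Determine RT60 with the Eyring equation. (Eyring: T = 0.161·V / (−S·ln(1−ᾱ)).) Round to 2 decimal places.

S = Σ Sᵢ = 148.2 m^2.
Absorption A = 11·0.35 + 9.9·0.02 + 36.6·0.65 + 54.1·0.06 + 36.6·0.08 = 34.012 sabins.
ᾱ = 34.012 / 148.2 = 0.2295.
Eyring denominator: −S ln(1−ᾱ) = 38.638.
V = 5.9 × 6.2 × 3.1 = 113.398 m³.
RT60 = 0.161 × 113.398 / 38.638 = 0.47 s.

0.47 s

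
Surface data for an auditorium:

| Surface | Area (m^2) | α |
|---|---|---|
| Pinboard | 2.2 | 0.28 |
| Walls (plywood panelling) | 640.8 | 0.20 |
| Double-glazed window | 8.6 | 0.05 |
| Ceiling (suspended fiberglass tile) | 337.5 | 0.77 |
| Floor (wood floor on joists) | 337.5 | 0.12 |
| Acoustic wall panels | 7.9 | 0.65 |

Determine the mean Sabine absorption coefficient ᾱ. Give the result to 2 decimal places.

0.33

Total surface area S = 1334.5 m^2.
Σ(Sᵢαᵢ) = 2.2×0.28 + 640.8×0.20 + 8.6×0.05 + 337.5×0.77 + 337.5×0.12 + 7.9×0.65 = 434.716.
ᾱ = 434.716 / 1334.5 = 0.33.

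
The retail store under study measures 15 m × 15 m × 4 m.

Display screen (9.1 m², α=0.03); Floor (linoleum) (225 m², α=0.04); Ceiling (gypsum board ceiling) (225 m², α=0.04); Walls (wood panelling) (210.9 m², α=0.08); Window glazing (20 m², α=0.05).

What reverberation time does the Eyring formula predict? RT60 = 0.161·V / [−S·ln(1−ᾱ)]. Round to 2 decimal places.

3.90 s

Total surface area S = 9.1 + 225 + 225 + 210.9 + 20 = 690.0 m².
Σ(Sᵢαᵢ) = 9.1×0.03 + 225×0.04 + 225×0.04 + 210.9×0.08 + 20×0.05 = 36.145.
ᾱ = 36.145 / 690.0 = 0.0524.
−S·ln(1−ᾱ) = −690.0 × ln(1 − 0.0524) = 37.138.
V = 15 × 15 × 4 = 900 m³.
RT60 = 0.161 × 900 / 37.138 = 3.90 s.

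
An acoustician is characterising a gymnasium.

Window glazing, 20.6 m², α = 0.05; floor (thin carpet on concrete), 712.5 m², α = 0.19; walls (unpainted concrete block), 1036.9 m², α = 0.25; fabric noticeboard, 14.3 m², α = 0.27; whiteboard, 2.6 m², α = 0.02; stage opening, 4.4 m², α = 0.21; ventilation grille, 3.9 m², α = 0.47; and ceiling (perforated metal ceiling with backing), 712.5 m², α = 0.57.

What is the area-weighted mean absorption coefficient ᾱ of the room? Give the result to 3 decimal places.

0.322

Total surface area S = 2507.7 m².
A = 20.6*0.05 + 712.5*0.19 + 1036.9*0.25 + 14.3*0.27 + 2.6*0.02 + 4.4*0.21 + 3.9*0.47 + 712.5*0.57 = 808.425 sabins.
ᾱ = A/S = 0.322.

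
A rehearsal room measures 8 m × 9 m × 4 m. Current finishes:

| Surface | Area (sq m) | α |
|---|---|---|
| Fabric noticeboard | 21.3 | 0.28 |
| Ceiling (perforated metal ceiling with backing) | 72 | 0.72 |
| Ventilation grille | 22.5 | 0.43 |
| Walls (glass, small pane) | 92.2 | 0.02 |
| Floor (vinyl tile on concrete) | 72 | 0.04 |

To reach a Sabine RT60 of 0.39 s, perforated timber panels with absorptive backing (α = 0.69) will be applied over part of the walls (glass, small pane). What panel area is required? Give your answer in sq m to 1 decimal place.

69.7

Total absorption A₁ = 21.3×0.28 + 72×0.72 + 22.5×0.43 + 92.2×0.02 + 72×0.04
  = 5.964 + 51.840 + 9.675 + 1.844 + 2.880 = 72.203 sq m sabins.
V = 288 m³. Target absorption A₂ = 0.161 × 288 / 0.39 = 118.892 sabins.
ΔA needed = 118.892 − 72.203 = 46.689 sabins.
Each sq m of panel replacing the walls (glass, small pane) adds (0.69 − 0.02) = 0.67 sabins.
Area = ΔA/Δα = 46.689/0.67 = 69.7 sq m.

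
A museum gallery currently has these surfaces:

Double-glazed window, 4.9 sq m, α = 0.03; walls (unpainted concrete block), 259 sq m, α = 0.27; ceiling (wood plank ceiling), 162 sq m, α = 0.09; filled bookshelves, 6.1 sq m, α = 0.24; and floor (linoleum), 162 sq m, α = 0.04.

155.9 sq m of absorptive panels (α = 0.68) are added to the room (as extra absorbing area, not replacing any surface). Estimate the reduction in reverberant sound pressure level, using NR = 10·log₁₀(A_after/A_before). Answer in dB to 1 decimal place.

3.3 dB

Summing Sᵢαᵢ: 0.147 + 69.930 + 14.580 + 1.464 + 6.480 → A_before = 92.601 sabins.
Treatment contributes 155.9·0.68 = 106.012 sabins.
A_after = 92.601 + 106.012 = 198.613 sabins.
Reduction = 10 log₁₀(A_after/A_before) = 10 log₁₀(2.1448) = 3.3 dB.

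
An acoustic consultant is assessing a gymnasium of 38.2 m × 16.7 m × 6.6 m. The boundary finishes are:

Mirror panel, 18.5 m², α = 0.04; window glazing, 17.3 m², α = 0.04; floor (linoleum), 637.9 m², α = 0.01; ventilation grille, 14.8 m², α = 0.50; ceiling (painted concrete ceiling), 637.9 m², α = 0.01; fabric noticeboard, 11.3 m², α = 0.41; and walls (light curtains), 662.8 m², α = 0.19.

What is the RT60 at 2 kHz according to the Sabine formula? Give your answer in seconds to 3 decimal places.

4.455 s

Total absorption A = 18.5×0.04 + 17.3×0.04 + 637.9×0.01 + 14.8×0.50 + 637.9×0.01 + 11.3×0.41 + 662.8×0.19
  = 0.740 + 0.692 + 6.379 + 7.400 + 6.379 + 4.633 + 125.932 = 152.155 m² sabins.
Volume V = 38.2 × 16.7 × 6.6 = 4210.404 m³.
T = 0.161 V/A = 0.161·4210.404/152.155 = 4.455 s.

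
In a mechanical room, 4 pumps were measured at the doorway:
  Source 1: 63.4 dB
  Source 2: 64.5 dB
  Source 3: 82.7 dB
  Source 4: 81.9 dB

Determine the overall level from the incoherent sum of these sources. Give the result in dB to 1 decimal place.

85.4 dB

Converting to relative power and adding: 10^(63.4/10) + 10^(64.5/10) + 10^(82.7/10) + 10^(81.9/10) = 3.461e+08.
Combined level = 10 log₁₀(3.461e+08) = 85.4 dB.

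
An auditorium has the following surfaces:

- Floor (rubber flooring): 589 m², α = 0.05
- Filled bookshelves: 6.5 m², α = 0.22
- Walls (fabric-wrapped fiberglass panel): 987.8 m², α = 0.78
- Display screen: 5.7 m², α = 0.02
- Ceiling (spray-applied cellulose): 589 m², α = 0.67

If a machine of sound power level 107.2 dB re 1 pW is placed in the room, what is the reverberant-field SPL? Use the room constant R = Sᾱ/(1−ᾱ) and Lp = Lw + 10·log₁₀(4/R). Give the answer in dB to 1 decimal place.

A = 1196.108 sabins; S = 2178.0 m².
ᾱ = 0.5492, so room constant R = A/(1−ᾱ) = 2653.301 m².
Lp = 107.2 + 10·log₁₀(4/2653.301) = 107.2 + (-28.22) = 79.0 dB.

79.0 dB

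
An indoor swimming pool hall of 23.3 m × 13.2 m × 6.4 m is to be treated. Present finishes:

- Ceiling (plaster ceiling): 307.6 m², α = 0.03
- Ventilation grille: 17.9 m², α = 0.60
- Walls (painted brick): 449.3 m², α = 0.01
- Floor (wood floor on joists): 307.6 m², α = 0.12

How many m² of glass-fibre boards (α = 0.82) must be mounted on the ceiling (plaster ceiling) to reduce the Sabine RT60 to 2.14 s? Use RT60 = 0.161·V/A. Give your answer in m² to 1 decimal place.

Equivalent absorption area: A₁ = 307.6×0.03 + 17.9×0.60 + 449.3×0.01 + 307.6×0.12 = 61.373 m².
V = 1968.384 m³. Target absorption A₂ = 0.161 × 1968.384 / 2.14 = 148.089 sabins.
ΔA needed = 148.089 − 61.373 = 86.716 sabins.
Each m² of panel replacing the ceiling (plaster ceiling) adds (0.82 − 0.03) = 0.79 sabins.
Area = ΔA/Δα = 86.716/0.79 = 109.8 m².

109.8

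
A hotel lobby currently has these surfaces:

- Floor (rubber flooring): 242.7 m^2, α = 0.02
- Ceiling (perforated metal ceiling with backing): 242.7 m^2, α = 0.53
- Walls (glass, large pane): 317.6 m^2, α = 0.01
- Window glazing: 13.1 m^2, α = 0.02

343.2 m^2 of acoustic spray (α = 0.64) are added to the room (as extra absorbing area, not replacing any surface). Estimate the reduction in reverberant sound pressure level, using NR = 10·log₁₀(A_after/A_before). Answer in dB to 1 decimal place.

4.2 dB

Summing Sᵢαᵢ: 4.854 + 128.631 + 3.176 + 0.262 → A_before = 136.923 sabins.
Treatment contributes 343.2·0.64 = 219.648 sabins.
A_after = 136.923 + 219.648 = 356.571 sabins.
NR = 10·log₁₀(356.571/136.923) = 4.2 dB.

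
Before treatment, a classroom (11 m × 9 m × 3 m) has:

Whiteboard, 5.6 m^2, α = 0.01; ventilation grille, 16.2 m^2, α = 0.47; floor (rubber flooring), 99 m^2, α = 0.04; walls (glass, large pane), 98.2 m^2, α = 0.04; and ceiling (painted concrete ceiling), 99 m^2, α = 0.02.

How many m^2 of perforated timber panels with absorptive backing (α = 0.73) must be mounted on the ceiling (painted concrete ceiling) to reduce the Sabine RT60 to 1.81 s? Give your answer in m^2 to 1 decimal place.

Summing Sᵢαᵢ: 0.056 + 7.614 + 3.960 + 3.928 + 1.980 → A₁ = 17.538 sabins.
Required A₂ = 0.161·297/1.81 = 26.418 sabins.
Absorption to add: 26.418 − 17.538 = 8.880 sabins.
Net gain per m^2: Δα = 0.73 − 0.02 = 0.71.
Area = ΔA/Δα = 8.880/0.71 = 12.5 m^2.

12.5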